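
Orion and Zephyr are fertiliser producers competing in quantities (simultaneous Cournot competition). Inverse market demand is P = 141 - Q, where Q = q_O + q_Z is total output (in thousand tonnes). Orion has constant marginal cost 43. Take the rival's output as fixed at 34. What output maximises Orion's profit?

32

With the rival's output fixed at 34, Orion's profit is π_O = (141 - 34 - q_O)q_O - (43q_O) = (107 - q_O)q_O - (43q_O).
∂π_O/∂q_O = 64 - 2q_O = 0, so q_O = 32.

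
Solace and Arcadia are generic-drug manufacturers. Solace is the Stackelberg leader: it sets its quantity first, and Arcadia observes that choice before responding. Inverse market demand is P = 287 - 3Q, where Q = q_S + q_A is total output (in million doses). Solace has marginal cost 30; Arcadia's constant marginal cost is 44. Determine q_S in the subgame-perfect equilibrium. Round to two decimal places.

45.17

The follower Arcadia best-responds to any q_S: π_A = (287 - 3Q)q_A - 44q_A.
Setting the follower's marginal profit to zero, 243 - 3q_S - 6q_A = 0, i.e. q_A = (243 - 3q_S)/6.
The leader anticipates this reaction. Substituting into P = 287 - 3Q gives P = 331/2 - (3/2)q_S, so π_S = (331/2 - (3/2)q_S)q_S - 30q_S.
Maximising: ∂π_S/∂q_S = 271/2 - 3q_S = 0, giving q_S = 271/6.
Then q_A = (243 - 3·(271/6))/6 = 215/12.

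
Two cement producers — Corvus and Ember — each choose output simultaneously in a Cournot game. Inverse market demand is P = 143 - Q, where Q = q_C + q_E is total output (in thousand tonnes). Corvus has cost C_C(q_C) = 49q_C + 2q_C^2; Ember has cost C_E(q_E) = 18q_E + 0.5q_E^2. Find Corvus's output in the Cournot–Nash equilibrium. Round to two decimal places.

Corvus's profit: π_C = (143 - Q)q_C - (49q_C + 2q_C²). Setting ∂π_C/∂q_C = 0: 94 - 6q_C - (q_E) = 0.
Ember's first-order condition: 125 - 3q_E - (q_C) = 0.
Rearranging gives the reaction functions q_C = (94 - q_E)/6 and q_E = (125 - q_C)/3.
Substituting one into the other gives q_C = 157/17 and q_E = 656/17.

9.24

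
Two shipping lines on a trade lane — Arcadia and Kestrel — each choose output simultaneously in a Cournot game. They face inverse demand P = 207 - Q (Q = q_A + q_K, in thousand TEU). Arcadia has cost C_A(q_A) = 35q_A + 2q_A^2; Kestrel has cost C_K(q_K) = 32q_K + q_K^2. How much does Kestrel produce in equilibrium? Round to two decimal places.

Arcadia's profit: π_A = (207 - Q)q_A - (35q_A + 2q_A²). Setting ∂π_A/∂q_A = 0: 172 - 6q_A - (q_K) = 0.
Kestrel's profit: π_K = (207 - Q)q_K - (32q_K + q_K²). Setting ∂π_K/∂q_K = 0: 175 - 4q_K - (q_A) = 0.
Best responses: q_A = (172 - q_K)/6, q_K = (175 - q_A)/4.
Solving the pair: q_A = 513/23, q_K = 878/23.

38.17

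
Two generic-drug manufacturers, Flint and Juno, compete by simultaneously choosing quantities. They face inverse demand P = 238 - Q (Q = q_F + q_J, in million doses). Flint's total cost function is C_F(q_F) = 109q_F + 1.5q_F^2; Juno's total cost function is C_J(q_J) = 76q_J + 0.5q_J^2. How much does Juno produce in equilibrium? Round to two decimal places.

Flint's profit: π_F = (238 - Q)q_F - (109q_F + (3/2)q_F²). Setting ∂π_F/∂q_F = 0: 129 - 5q_F - (q_J) = 0.
Juno's profit: π_J = (238 - Q)q_J - (76q_J + (1/2)q_J²). Setting ∂π_J/∂q_J = 0: 162 - 3q_J - (q_F) = 0.
Best responses: q_F = (129 - q_J)/5, q_J = (162 - q_F)/3.
Substituting one into the other gives q_F = 225/14 and q_J = 681/14.

48.64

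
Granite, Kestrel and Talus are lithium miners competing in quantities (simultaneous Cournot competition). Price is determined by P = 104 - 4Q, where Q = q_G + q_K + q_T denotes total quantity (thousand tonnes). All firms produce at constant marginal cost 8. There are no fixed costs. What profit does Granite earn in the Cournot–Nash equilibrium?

144

Each firm earns π_i = (104 - 4Q)q_i - 8q_i.
First-order condition (treating rivals' output as given): 96 - 8q_i - 4·Σ_{j≠i} q_j = 0.
By symmetry each firm produces the same amount; substituting Σ_{j≠i} q_j = 2q_i yields q_i = 96/16 = 6.
Price P = 104 - 4·18 = 32.
Granite's profit: (32 - 8)·6 = 144.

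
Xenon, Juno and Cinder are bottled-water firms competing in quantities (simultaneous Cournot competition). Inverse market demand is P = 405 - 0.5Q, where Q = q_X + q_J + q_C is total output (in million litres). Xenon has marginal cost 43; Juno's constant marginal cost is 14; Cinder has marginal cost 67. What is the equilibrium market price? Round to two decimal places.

Xenon's profit: π_X = (405 - 0.5Q)q_X - (43q_X). Setting ∂π_X/∂q_X = 0: 362 - q_X - (1/2)(q_J + q_C) = 0.
Juno's first-order condition: 391 - q_J - (1/2)(q_X + q_C) = 0.
Cinder's first-order condition: 338 - q_C - (1/2)(q_X + q_J) = 0.
Adding the 3 conditions: 1091 − Q − Q = 0, i.e. Q = 1091/2.
Back-substituting: q_X = (362 − 1091/4)/(1/2) = 357/2, q_J = (391 − 1091/4)/(1/2) = 473/2, q_C = (338 − 1091/4)/(1/2) = 261/2.
Total output Q = 1091/2, so price P = 405 - (1/2)·(1091/2) = 529/4.

132.25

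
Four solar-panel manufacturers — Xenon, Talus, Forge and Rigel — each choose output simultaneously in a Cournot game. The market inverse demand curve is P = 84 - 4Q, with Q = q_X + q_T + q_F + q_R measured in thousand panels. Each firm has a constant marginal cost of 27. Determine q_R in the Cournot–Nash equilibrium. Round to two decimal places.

Each firm earns π_i = (84 - 4Q)q_i - 27q_i.
First-order condition (treating rivals' output as given): 57 - 8q_i - 4·Σ_{j≠i} q_j = 0.
By symmetry each firm produces the same amount; substituting Σ_{j≠i} q_j = 3q_i yields q_i = 57/20.

2.85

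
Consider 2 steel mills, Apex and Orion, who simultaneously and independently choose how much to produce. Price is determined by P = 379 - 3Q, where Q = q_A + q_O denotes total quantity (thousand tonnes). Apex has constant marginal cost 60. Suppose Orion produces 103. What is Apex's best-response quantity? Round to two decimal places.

With the rival's output fixed at 103, Apex's profit is π_A = (379 - 3·103 - 3q_A)q_A - (60q_A) = (70 - 3q_A)q_A - (60q_A).
∂π_A/∂q_A = 10 - 6q_A = 0, so q_A = 5/3.

1.67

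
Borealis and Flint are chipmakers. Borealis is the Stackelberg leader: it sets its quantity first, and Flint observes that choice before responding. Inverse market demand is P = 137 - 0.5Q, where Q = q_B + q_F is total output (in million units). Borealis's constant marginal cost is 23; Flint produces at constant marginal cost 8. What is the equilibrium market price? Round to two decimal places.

The follower Flint best-responds to any q_B: π_F = (137 - 0.5Q)q_F - 8q_F.
∂π_F/∂q_F = 129 - (1/2)q_B - q_F = 0 gives the reaction function q_F = (129 - (1/2)q_B).
Borealis substitutes q_F(q_B) into its own profit: π_B = q_B(137 - (1/2)q_B - (129 - (1/2)q_B)/2) - 23q_B = (145/2 - (1/4)q_B)q_B - 23q_B.
Leader FOC: 99/2 - (1/2)q_B = 0, so q_B = 99.
Then q_F = (129 - (1/2)·99) = 159/2.
Total output Q = 357/2, so price P = 137 - (1/2)·(357/2) = 191/4.

47.75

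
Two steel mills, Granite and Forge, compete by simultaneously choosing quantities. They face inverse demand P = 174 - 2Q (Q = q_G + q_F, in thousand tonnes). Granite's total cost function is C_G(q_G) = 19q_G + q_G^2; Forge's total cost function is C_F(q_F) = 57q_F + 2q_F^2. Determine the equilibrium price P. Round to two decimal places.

110.45

Granite's profit: π_G = (174 - 2Q)q_G - (19q_G + q_G²). Setting ∂π_G/∂q_G = 0: 155 - 6q_G - 2(q_F) = 0.
Forge's first-order condition: 117 - 8q_F - 2(q_G) = 0.
Best responses: q_G = (155 - 2q_F)/6, q_F = (117 - 2q_G)/8.
Solving the pair: q_G = 503/22, q_F = 98/11.
Total output Q = 699/22, so price P = 174 - 2·(699/22) = 1215/11.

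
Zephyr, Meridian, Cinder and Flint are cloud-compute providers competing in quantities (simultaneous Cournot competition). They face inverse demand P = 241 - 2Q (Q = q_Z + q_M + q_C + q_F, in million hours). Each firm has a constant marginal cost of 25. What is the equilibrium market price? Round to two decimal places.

A representative firm's profit is π_i = q_i(241 - 2Q) - 25q_i.
Setting ∂π_i/∂q_i = 0 with rivals' quantities fixed: 216 - 4q_i - 2·Σ_{j≠i} q_j = 0.
By symmetry each firm produces the same amount; substituting Σ_{j≠i} q_j = 3q_i yields q_i = 216/10 = 108/5.
Total output Q = 432/5, so price P = 241 - 2·(432/5) = 341/5.

68.20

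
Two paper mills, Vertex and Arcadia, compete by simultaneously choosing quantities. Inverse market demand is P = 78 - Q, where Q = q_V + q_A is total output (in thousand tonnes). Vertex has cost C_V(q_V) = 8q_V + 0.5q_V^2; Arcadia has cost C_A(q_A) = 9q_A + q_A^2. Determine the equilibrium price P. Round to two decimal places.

Vertex's profit: π_V = (78 - Q)q_V - (8q_V + (1/2)q_V²). Setting ∂π_V/∂q_V = 0: 70 - 3q_V - (q_A) = 0.
Arcadia's profit: π_A = (78 - Q)q_A - (9q_A + q_A²). Setting ∂π_A/∂q_A = 0: 69 - 4q_A - (q_V) = 0.
So q_V = (70 - q_A)/3 and q_A = (69 - q_V)/4.
Solving the pair: q_V = 211/11, q_A = 137/11.
Total output Q = 348/11, so price P = 78 - 348/11 = 510/11.

46.36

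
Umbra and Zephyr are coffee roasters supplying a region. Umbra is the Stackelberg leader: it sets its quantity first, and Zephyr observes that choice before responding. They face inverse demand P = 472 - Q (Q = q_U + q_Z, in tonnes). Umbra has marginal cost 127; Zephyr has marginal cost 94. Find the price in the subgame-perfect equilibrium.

The follower Zephyr best-responds to any q_U: π_Z = (472 - Q)q_Z - 94q_Z.
∂π_Z/∂q_Z = 378 - q_U - 2q_Z = 0 gives the reaction function q_Z = (378 - q_U)/2.
The leader anticipates this reaction. Substituting into P = 472 - Q gives P = 283 - (1/2)q_U, so π_U = (283 - (1/2)q_U)q_U - 127q_U.
Maximising: ∂π_U/∂q_U = 156 - q_U = 0, giving q_U = 156.
Then q_Z = (378 - 156)/2 = 111.
Total output Q = 267, so price P = 472 - 267 = 205.

205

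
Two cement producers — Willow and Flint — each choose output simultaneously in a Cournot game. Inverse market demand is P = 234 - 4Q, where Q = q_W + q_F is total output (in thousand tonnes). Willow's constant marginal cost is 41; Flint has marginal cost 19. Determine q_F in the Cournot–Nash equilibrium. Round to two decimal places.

Willow's profit: π_W = (234 - 4Q)q_W - (41q_W). Setting ∂π_W/∂q_W = 0: 193 - 8q_W - 4(q_F) = 0.
Flint's profit: π_F = (234 - 4Q)q_F - (19q_F). Setting ∂π_F/∂q_F = 0: 215 - 8q_F - 4(q_W) = 0.
So q_W = (193 - 4q_F)/8 and q_F = (215 - 4q_W)/8.
Substituting one into the other gives q_W = 57/4 and q_F = 79/4.

19.75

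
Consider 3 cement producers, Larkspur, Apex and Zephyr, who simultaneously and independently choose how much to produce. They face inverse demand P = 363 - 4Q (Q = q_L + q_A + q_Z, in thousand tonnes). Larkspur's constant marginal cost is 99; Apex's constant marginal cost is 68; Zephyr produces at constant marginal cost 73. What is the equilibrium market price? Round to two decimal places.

150.75

Larkspur's profit: π_L = (363 - 4Q)q_L - (99q_L). Setting ∂π_L/∂q_L = 0: 264 - 8q_L - 4(q_A + q_Z) = 0.
Apex's profit: π_A = (363 - 4Q)q_A - (68q_A). Setting ∂π_A/∂q_A = 0: 295 - 8q_A - 4(q_L + q_Z) = 0.
Zephyr's profit: π_Z = (363 - 4Q)q_Z - (73q_Z). Setting ∂π_Z/∂q_Z = 0: 290 - 8q_Z - 4(q_L + q_A) = 0.
Adding the 3 first-order conditions: 849 − 16Q = 0, so Q = 849/16.
Back-substituting: q_L = (264 − 849/4)/4 = 207/16, q_A = (295 − 849/4)/4 = 331/16, q_Z = (290 − 849/4)/4 = 311/16.
Total output Q = 849/16, so price P = 363 - 4·(849/16) = 603/4.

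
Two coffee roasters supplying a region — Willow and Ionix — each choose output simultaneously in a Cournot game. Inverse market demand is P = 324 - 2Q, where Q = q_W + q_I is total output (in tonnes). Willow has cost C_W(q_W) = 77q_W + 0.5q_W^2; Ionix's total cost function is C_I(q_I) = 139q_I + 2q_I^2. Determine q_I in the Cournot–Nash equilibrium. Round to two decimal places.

Willow's profit: π_W = (324 - 2Q)q_W - (77q_W + (1/2)q_W²). Setting ∂π_W/∂q_W = 0: 247 - 5q_W - 2(q_I) = 0.
Ionix's first-order condition: 185 - 8q_I - 2(q_W) = 0.
Best responses: q_W = (247 - 2q_I)/5, q_I = (185 - 2q_W)/8.
Solving the pair: q_W = 803/18, q_I = 431/36.

11.97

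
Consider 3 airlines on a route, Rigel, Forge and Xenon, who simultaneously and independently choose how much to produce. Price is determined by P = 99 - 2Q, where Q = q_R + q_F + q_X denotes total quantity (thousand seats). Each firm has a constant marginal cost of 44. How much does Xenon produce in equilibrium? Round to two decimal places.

Each firm earns π_i = (99 - 2Q)q_i - 44q_i.
Setting ∂π_i/∂q_i = 0 with rivals' quantities fixed: 55 - 4q_i - 2·Σ_{j≠i} q_j = 0.
With identical firms every q_j equals q_i, so Σ_{j≠i} q_j = 2q_i and 55 = 8q_i, giving q_i = 55/8.

6.88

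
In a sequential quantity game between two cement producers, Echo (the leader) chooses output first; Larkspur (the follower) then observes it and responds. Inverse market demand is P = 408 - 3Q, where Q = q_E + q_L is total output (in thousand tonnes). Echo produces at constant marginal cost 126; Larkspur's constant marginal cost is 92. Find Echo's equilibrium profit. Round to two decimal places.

2562.67

The follower Larkspur best-responds to any q_E: π_L = (408 - 3Q)q_L - 92q_L.
Setting the follower's marginal profit to zero, 316 - 3q_E - 6q_L = 0, i.e. q_L = (316 - 3q_E)/6.
The leader anticipates this reaction. Substituting into P = 408 - 3Q gives P = 250 - (3/2)q_E, so π_E = (250 - (3/2)q_E)q_E - 126q_E.
Maximising: ∂π_E/∂q_E = 124 - 3q_E = 0, giving q_E = 124/3.
Then q_L = (316 - 3·(124/3))/6 = 32.
Price P = 408 - 3·(220/3) = 188.
Echo's profit: (188 - 126)·(124/3) = 2562.6667.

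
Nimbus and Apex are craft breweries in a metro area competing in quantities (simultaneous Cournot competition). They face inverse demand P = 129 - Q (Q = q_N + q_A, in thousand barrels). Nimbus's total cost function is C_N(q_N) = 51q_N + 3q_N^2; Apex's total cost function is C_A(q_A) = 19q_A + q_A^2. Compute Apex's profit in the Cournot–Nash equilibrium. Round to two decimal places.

1338.61

Nimbus's profit: π_N = (129 - Q)q_N - (51q_N + 3q_N²). Setting ∂π_N/∂q_N = 0: 78 - 8q_N - (q_A) = 0.
Apex's first-order condition: 110 - 4q_A - (q_N) = 0.
Rearranging gives the reaction functions q_N = (78 - q_A)/8 and q_A = (110 - q_N)/4.
Solving the pair: q_N = 202/31, q_A = 802/31.
Price P = 129 - 1004/31 = 96.6129.
Apex's profit: 96.6129·(802/31) - 19·(802/31) - (802/31)² = 1338.6139.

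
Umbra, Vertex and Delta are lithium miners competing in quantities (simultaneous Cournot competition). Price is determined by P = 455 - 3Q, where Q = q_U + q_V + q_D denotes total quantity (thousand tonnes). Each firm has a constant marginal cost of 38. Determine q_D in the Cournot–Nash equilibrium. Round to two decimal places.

34.75

Each firm earns π_i = (455 - 3Q)q_i - 38q_i.
First-order condition (treating rivals' output as given): 417 - 6q_i - 3·Σ_{j≠i} q_j = 0.
With identical firms every q_j equals q_i, so Σ_{j≠i} q_j = 2q_i and 417 = 12q_i, giving q_i = 139/4.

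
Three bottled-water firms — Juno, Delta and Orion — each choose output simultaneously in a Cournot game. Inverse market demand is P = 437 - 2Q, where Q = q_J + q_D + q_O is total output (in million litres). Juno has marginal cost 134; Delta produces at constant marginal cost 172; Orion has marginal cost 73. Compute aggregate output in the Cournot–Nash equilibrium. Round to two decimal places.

116.50

Juno's profit: π_J = (437 - 2Q)q_J - (134q_J). Setting ∂π_J/∂q_J = 0: 303 - 4q_J - 2(q_D + q_O) = 0.
Delta's profit: π_D = (437 - 2Q)q_D - (172q_D). Setting ∂π_D/∂q_D = 0: 265 - 4q_D - 2(q_J + q_O) = 0.
Orion's profit: π_O = (437 - 2Q)q_O - (73q_O). Setting ∂π_O/∂q_O = 0: 364 - 4q_O - 2(q_J + q_D) = 0.
Summing all 3 equations gives 932 − 8Q = 0, hence Q = 233/2.
Back-substituting: q_J = (303 − 233)/2 = 35, q_D = (265 − 233)/2 = 16, q_O = (364 − 233)/2 = 131/2.
Total output Q = 35 + 16 + 131/2 = 233/2.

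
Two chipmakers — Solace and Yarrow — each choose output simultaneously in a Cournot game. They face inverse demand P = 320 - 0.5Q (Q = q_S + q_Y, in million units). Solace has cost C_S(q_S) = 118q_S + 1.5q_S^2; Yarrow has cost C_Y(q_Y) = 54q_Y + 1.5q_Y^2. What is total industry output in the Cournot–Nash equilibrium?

Solace's profit: π_S = (320 - 0.5Q)q_S - (118q_S + (3/2)q_S²). Setting ∂π_S/∂q_S = 0: 202 - 4q_S - (1/2)(q_Y) = 0.
Yarrow's profit: π_Y = (320 - 0.5Q)q_Y - (54q_Y + (3/2)q_Y²). Setting ∂π_Y/∂q_Y = 0: 266 - 4q_Y - (1/2)(q_S) = 0.
Rearranging gives the reaction functions q_S = (202 - (1/2)q_Y)/4 and q_Y = (266 - (1/2)q_S)/4.
Substituting one into the other gives q_S = 300/7 and q_Y = 428/7.
Total output Q = 300/7 + 428/7 = 104.

104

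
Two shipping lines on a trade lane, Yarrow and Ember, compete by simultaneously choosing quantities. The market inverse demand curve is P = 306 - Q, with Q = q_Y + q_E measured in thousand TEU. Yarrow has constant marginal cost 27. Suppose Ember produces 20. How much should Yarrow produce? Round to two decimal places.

With the rival's output fixed at 20, Yarrow's profit is π_Y = (306 - 20 - q_Y)q_Y - (27q_Y) = (286 - q_Y)q_Y - (27q_Y).
∂π_Y/∂q_Y = 259 - 2q_Y = 0, so q_Y = 259/2.

129.50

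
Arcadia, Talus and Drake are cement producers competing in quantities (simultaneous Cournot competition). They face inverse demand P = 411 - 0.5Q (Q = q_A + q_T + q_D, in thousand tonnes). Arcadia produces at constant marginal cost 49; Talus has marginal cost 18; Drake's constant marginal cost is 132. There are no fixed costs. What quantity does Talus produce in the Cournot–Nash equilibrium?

269

Arcadia's profit: π_A = (411 - 0.5Q)q_A - (49q_A). Setting ∂π_A/∂q_A = 0: 362 - q_A - (1/2)(q_T + q_D) = 0.
Talus's first-order condition: 393 - q_T - (1/2)(q_A + q_D) = 0.
Drake's profit: π_D = (411 - 0.5Q)q_D - (132q_D). Setting ∂π_D/∂q_D = 0: 279 - q_D - (1/2)(q_A + q_T) = 0.
Adding the 3 first-order conditions: 1034 − 2Q = 0, so Q = 517.
Back-substituting: q_A = (362 − 517/2)/(1/2) = 207, q_T = (393 − 517/2)/(1/2) = 269, q_D = (279 − 517/2)/(1/2) = 41.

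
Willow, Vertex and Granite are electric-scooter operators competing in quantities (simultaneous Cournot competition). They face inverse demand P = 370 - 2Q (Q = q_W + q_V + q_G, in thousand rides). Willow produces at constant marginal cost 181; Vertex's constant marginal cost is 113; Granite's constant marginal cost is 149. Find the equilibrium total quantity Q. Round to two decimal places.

83.38

Willow's profit: π_W = (370 - 2Q)q_W - (181q_W). Setting ∂π_W/∂q_W = 0: 189 - 4q_W - 2(q_V + q_G) = 0.
Vertex's first-order condition: 257 - 4q_V - 2(q_W + q_G) = 0.
Granite's first-order condition: 221 - 4q_G - 2(q_W + q_V) = 0.
Adding the 3 first-order conditions: 667 − 8Q = 0, so Q = 667/8.
Back-substituting: q_W = (189 − 667/4)/2 = 89/8, q_V = (257 − 667/4)/2 = 361/8, q_G = (221 − 667/4)/2 = 217/8.
Total output Q = 89/8 + 361/8 + 217/8 = 667/8.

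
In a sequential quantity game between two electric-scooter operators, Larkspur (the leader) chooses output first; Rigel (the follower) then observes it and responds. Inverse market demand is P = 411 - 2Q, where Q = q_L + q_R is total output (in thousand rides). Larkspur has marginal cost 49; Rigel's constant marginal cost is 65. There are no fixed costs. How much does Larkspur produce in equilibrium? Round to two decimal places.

94.50

The follower Rigel best-responds to any q_L: π_R = (411 - 2Q)q_R - 65q_R.
Setting the follower's marginal profit to zero, 346 - 2q_L - 4q_R = 0, i.e. q_R = (346 - 2q_L)/4.
The leader anticipates this reaction. Substituting into P = 411 - 2Q gives P = 238 - q_L, so π_L = (238 - q_L)q_L - 49q_L.
Leader FOC: 189 - 2q_L = 0, so q_L = 189/2.
Then q_R = (346 - 2·(189/2))/4 = 157/4.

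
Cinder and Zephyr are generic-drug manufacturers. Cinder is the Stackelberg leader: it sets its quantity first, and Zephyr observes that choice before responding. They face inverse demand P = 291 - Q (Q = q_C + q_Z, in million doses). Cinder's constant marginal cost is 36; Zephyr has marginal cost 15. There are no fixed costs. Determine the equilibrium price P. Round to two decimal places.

The follower Zephyr best-responds to any q_C: π_Z = (291 - Q)q_Z - 15q_Z.
∂π_Z/∂q_Z = 276 - q_C - 2q_Z = 0 gives the reaction function q_Z = (276 - q_C)/2.
Cinder substitutes q_Z(q_C) into its own profit: π_C = q_C(291 - q_C - (276 - q_C)/2) - 36q_C = (153 - (1/2)q_C)q_C - 36q_C.
Maximising: ∂π_C/∂q_C = 117 - q_C = 0, giving q_C = 117.
Then q_Z = (276 - 117)/2 = 159/2.
Total output Q = 393/2, so price P = 291 - 393/2 = 189/2.

94.50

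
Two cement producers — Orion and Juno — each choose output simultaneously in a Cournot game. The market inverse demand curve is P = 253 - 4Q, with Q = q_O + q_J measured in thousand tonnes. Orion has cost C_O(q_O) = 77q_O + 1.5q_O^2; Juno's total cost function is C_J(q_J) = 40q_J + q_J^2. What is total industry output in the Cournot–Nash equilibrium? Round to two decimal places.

27.10

Orion's profit: π_O = (253 - 4Q)q_O - (77q_O + (3/2)q_O²). Setting ∂π_O/∂q_O = 0: 176 - 11q_O - 4(q_J) = 0.
Juno's first-order condition: 213 - 10q_J - 4(q_O) = 0.
So q_O = (176 - 4q_J)/11 and q_J = (213 - 4q_O)/10.
Substituting one into the other gives q_O = 454/47 and q_J = 1639/94.
Total output Q = 454/47 + 1639/94 = 27.0957.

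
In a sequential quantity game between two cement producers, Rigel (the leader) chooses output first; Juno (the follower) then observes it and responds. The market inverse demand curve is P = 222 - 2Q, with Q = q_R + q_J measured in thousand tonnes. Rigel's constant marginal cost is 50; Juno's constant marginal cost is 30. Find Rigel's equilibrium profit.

1444

The follower Juno best-responds to any q_R: π_J = (222 - 2Q)q_J - 30q_J.
Follower FOC: 192 - 2q_R - 4q_J = 0, so q_J(q_R) = (192 - 2q_R)/4.
The leader anticipates this reaction. Substituting into P = 222 - 2Q gives P = 126 - q_R, so π_R = (126 - q_R)q_R - 50q_R.
Leader FOC: 76 - 2q_R = 0, so q_R = 38.
Then q_J = (192 - 2·38)/4 = 29.
Price P = 222 - 2·67 = 88.
Rigel's profit: (88 - 50)·38 = 1444.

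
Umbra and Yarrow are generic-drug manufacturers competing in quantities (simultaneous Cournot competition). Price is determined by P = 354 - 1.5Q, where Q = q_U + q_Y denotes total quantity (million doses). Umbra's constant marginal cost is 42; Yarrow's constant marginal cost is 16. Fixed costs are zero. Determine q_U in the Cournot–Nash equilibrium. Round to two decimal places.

63.56

Umbra's profit: π_U = (354 - 1.5Q)q_U - (42q_U). Setting ∂π_U/∂q_U = 0: 312 - 3q_U - (3/2)(q_Y) = 0.
Yarrow's first-order condition: 338 - 3q_Y - (3/2)(q_U) = 0.
Best responses: q_U = (312 - (3/2)q_Y)/3, q_Y = (338 - (3/2)q_U)/3.
Solving the pair: q_U = 572/9, q_Y = 728/9.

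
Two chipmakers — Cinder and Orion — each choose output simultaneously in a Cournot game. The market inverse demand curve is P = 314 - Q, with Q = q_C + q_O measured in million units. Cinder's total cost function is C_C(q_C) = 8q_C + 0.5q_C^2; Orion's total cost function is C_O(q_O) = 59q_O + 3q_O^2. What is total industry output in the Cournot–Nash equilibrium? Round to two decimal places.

115.30

Cinder's profit: π_C = (314 - Q)q_C - (8q_C + (1/2)q_C²). Setting ∂π_C/∂q_C = 0: 306 - 3q_C - (q_O) = 0.
Orion's profit: π_O = (314 - Q)q_O - (59q_O + 3q_O²). Setting ∂π_O/∂q_O = 0: 255 - 8q_O - (q_C) = 0.
Rearranging gives the reaction functions q_C = (306 - q_O)/3 and q_O = (255 - q_C)/8.
Solving the pair: q_C = 95.3478, q_O = 459/23.
Total output Q = 95.3478 + 459/23 = 115.3043.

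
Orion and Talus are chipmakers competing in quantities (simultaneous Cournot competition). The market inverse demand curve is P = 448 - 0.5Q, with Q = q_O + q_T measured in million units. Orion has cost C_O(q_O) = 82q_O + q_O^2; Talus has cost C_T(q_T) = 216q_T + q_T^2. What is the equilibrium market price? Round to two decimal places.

Orion's profit: π_O = (448 - 0.5Q)q_O - (82q_O + q_O²). Setting ∂π_O/∂q_O = 0: 366 - 3q_O - (1/2)(q_T) = 0.
Talus's profit: π_T = (448 - 0.5Q)q_T - (216q_T + q_T²). Setting ∂π_T/∂q_T = 0: 232 - 3q_T - (1/2)(q_O) = 0.
Best responses: q_O = (366 - (1/2)q_T)/3, q_T = (232 - (1/2)q_O)/3.
Substituting one into the other gives q_O = 112.2286 and q_T = 58.6286.
Total output Q = 1196/7, so price P = 448 - (1/2)·(1196/7) = 362.5714.

362.57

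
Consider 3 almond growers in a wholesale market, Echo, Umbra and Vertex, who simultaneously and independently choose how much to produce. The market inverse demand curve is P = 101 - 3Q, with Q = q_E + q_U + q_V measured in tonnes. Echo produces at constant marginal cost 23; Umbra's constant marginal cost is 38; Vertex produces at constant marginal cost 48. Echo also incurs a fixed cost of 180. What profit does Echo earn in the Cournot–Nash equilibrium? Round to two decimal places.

Echo's profit: π_E = (101 - 3Q)q_E - (23q_E). Setting ∂π_E/∂q_E = 0: 78 - 6q_E - 3(q_U + q_V) = 0.
Umbra's first-order condition: 63 - 6q_U - 3(q_E + q_V) = 0.
Vertex's first-order condition: 53 - 6q_V - 3(q_E + q_U) = 0.
Summing all 3 equations gives 194 − 12Q = 0, hence Q = 97/6.
Back-substituting: q_E = (78 − 97/2)/3 = 59/6, q_U = (63 − 97/2)/3 = 29/6, q_V = (53 − 97/2)/3 = 3/2.
Price P = 101 - 3·(97/6) = 105/2.
Echo's profit: (105/2 - 23)·(59/6) - 180 = 1321/12.

110.08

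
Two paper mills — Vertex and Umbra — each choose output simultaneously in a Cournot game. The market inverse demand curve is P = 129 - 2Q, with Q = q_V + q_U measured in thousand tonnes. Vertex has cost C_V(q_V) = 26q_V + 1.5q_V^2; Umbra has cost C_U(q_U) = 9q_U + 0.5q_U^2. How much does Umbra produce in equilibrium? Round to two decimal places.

20.45

Vertex's profit: π_V = (129 - 2Q)q_V - (26q_V + (3/2)q_V²). Setting ∂π_V/∂q_V = 0: 103 - 7q_V - 2(q_U) = 0.
Umbra's profit: π_U = (129 - 2Q)q_U - (9q_U + (1/2)q_U²). Setting ∂π_U/∂q_U = 0: 120 - 5q_U - 2(q_V) = 0.
So q_V = (103 - 2q_U)/7 and q_U = (120 - 2q_V)/5.
Substituting one into the other gives q_V = 275/31 and q_U = 634/31.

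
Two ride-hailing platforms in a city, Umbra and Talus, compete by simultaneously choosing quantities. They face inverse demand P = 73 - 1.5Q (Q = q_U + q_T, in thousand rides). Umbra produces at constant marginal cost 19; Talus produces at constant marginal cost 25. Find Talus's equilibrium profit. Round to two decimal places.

130.67

Umbra's profit: π_U = (73 - 1.5Q)q_U - (19q_U). Setting ∂π_U/∂q_U = 0: 54 - 3q_U - (3/2)(q_T) = 0.
Talus's first-order condition: 48 - 3q_T - (3/2)(q_U) = 0.
So q_U = (54 - (3/2)q_T)/3 and q_T = (48 - (3/2)q_U)/3.
Substituting one into the other gives q_U = 40/3 and q_T = 28/3.
Price P = 73 - (3/2)·(68/3) = 39.
Talus's profit: (39 - 25)·(28/3) = 392/3.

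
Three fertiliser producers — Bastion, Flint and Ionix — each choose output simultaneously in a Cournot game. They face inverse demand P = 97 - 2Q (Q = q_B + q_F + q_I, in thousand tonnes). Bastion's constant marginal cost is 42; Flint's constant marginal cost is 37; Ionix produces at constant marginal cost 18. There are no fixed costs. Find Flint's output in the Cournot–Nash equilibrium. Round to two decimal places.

5.75

Bastion's profit: π_B = (97 - 2Q)q_B - (42q_B). Setting ∂π_B/∂q_B = 0: 55 - 4q_B - 2(q_F + q_I) = 0.
Flint's profit: π_F = (97 - 2Q)q_F - (37q_F). Setting ∂π_F/∂q_F = 0: 60 - 4q_F - 2(q_B + q_I) = 0.
Ionix's profit: π_I = (97 - 2Q)q_I - (18q_I). Setting ∂π_I/∂q_I = 0: 79 - 4q_I - 2(q_B + q_F) = 0.
Adding the 3 conditions: 194 − 4Q − 4Q = 0, i.e. Q = 97/4.
Back-substituting: q_B = (55 − 97/2)/2 = 13/4, q_F = (60 − 97/2)/2 = 23/4, q_I = (79 − 97/2)/2 = 61/4.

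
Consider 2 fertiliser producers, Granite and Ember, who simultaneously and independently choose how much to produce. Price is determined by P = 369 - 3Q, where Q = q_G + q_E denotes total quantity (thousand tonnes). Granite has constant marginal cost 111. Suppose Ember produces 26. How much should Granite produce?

30

With the rival's output fixed at 26, Granite's profit is π_G = (369 - 3·26 - 3q_G)q_G - (111q_G) = (291 - 3q_G)q_G - (111q_G).
∂π_G/∂q_G = 180 - 6q_G = 0, so q_G = 30.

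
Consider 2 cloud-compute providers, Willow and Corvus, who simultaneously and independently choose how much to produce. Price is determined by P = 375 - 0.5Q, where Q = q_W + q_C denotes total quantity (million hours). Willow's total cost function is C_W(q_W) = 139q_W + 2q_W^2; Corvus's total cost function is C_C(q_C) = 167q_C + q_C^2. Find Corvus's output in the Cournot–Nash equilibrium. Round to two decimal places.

Willow's profit: π_W = (375 - 0.5Q)q_W - (139q_W + 2q_W²). Setting ∂π_W/∂q_W = 0: 236 - 5q_W - (1/2)(q_C) = 0.
Corvus's first-order condition: 208 - 3q_C - (1/2)(q_W) = 0.
Best responses: q_W = (236 - (1/2)q_C)/5, q_C = (208 - (1/2)q_W)/3.
Solving the pair: q_W = 40.9492, q_C = 62.5085.

62.51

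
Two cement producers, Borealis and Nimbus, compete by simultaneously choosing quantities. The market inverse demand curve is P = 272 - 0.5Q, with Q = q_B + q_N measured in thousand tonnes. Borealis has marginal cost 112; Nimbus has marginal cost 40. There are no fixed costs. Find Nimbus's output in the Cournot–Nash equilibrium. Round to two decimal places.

Borealis's profit: π_B = (272 - 0.5Q)q_B - (112q_B). Setting ∂π_B/∂q_B = 0: 160 - q_B - (1/2)(q_N) = 0.
Nimbus's profit: π_N = (272 - 0.5Q)q_N - (40q_N). Setting ∂π_N/∂q_N = 0: 232 - q_N - (1/2)(q_B) = 0.
Best responses: q_B = (160 - (1/2)q_N), q_N = (232 - (1/2)q_B).
Solving the pair: q_B = 176/3, q_N = 608/3.

202.67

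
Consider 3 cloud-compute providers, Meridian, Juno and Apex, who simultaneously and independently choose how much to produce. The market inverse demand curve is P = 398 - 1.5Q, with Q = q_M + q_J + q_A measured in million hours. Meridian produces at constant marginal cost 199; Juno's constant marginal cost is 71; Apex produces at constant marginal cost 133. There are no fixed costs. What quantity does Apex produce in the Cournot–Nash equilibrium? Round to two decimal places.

Meridian's profit: π_M = (398 - 1.5Q)q_M - (199q_M). Setting ∂π_M/∂q_M = 0: 199 - 3q_M - (3/2)(q_J + q_A) = 0.
Juno's profit: π_J = (398 - 1.5Q)q_J - (71q_J). Setting ∂π_J/∂q_J = 0: 327 - 3q_J - (3/2)(q_M + q_A) = 0.
Apex's first-order condition: 265 - 3q_A - (3/2)(q_M + q_J) = 0.
Summing all 3 equations gives 791 − 6Q = 0, hence Q = 791/6.
Back-substituting: q_M = (199 − 791/4)/(3/2) = 5/6, q_J = (327 − 791/4)/(3/2) = 517/6, q_A = (265 − 791/4)/(3/2) = 269/6.

44.83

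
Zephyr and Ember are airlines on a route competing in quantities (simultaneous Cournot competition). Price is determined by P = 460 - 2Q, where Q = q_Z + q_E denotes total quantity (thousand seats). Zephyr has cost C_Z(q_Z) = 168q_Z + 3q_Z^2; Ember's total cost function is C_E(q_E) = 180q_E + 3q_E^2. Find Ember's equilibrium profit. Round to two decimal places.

2664.20

Zephyr's profit: π_Z = (460 - 2Q)q_Z - (168q_Z + 3q_Z²). Setting ∂π_Z/∂q_Z = 0: 292 - 10q_Z - 2(q_E) = 0.
Ember's first-order condition: 280 - 10q_E - 2(q_Z) = 0.
Best responses: q_Z = (292 - 2q_E)/10, q_E = (280 - 2q_Z)/10.
Solving the pair: q_Z = 295/12, q_E = 277/12.
Price P = 460 - 2·(143/3) = 1094/3.
Ember's profit: (1094/3)·(277/12) - 180·(277/12) - 3(277/12)² = 2664.2014.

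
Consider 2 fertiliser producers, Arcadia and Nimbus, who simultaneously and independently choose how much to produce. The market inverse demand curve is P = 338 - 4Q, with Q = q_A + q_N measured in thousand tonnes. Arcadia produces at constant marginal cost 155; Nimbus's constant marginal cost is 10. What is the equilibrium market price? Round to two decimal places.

167.67

Arcadia's profit: π_A = (338 - 4Q)q_A - (155q_A). Setting ∂π_A/∂q_A = 0: 183 - 8q_A - 4(q_N) = 0.
Nimbus's profit: π_N = (338 - 4Q)q_N - (10q_N). Setting ∂π_N/∂q_N = 0: 328 - 8q_N - 4(q_A) = 0.
So q_A = (183 - 4q_N)/8 and q_N = (328 - 4q_A)/8.
Solving the pair: q_A = 19/6, q_N = 473/12.
Total output Q = 511/12, so price P = 338 - 4·(511/12) = 503/3.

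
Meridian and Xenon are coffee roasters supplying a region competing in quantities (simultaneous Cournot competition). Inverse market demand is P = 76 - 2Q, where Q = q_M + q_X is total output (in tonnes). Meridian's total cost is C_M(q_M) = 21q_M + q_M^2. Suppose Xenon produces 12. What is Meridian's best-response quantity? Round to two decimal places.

With the rival's output fixed at 12, Meridian's profit is π_M = (76 - 2·12 - 2q_M)q_M - (21q_M + q_M²) = (52 - 2q_M)q_M - (21q_M + q_M²).
∂π_M/∂q_M = 31 - 6q_M = 0, so q_M = 31/6.

5.17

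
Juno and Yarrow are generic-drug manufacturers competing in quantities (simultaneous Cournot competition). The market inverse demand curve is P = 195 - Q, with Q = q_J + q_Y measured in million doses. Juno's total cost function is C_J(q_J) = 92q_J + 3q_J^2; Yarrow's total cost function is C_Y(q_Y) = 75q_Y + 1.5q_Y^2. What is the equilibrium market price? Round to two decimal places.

162.90

Juno's profit: π_J = (195 - Q)q_J - (92q_J + 3q_J²). Setting ∂π_J/∂q_J = 0: 103 - 8q_J - (q_Y) = 0.
Yarrow's profit: π_Y = (195 - Q)q_Y - (75q_Y + (3/2)q_Y²). Setting ∂π_Y/∂q_Y = 0: 120 - 5q_Y - (q_J) = 0.
So q_J = (103 - q_Y)/8 and q_Y = (120 - q_J)/5.
Solving the pair: q_J = 395/39, q_Y = 857/39.
Total output Q = 1252/39, so price P = 195 - 1252/39 = 162.8974.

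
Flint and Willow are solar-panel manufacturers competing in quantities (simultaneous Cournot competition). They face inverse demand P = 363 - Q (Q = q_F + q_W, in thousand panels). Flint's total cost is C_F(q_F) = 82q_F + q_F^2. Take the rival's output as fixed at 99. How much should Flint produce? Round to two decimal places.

45.50

With the rival's output fixed at 99, Flint's profit is π_F = (363 - 99 - q_F)q_F - (82q_F + q_F²) = (264 - q_F)q_F - (82q_F + q_F²).
∂π_F/∂q_F = 182 - 4q_F = 0, so q_F = 91/2.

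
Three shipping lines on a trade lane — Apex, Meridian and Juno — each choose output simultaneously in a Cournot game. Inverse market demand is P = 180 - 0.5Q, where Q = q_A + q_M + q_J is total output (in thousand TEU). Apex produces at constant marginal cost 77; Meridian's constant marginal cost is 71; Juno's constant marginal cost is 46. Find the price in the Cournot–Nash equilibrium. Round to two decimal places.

93.50

Apex's profit: π_A = (180 - 0.5Q)q_A - (77q_A). Setting ∂π_A/∂q_A = 0: 103 - q_A - (1/2)(q_M + q_J) = 0.
Meridian's first-order condition: 109 - q_M - (1/2)(q_A + q_J) = 0.
Juno's profit: π_J = (180 - 0.5Q)q_J - (46q_J). Setting ∂π_J/∂q_J = 0: 134 - q_J - (1/2)(q_A + q_M) = 0.
Summing all 3 equations gives 346 − 2Q = 0, hence Q = 173.
Back-substituting: q_A = (103 − 173/2)/(1/2) = 33, q_M = (109 − 173/2)/(1/2) = 45, q_J = (134 − 173/2)/(1/2) = 95.
Total output Q = 173, so price P = 180 - (1/2)·173 = 187/2.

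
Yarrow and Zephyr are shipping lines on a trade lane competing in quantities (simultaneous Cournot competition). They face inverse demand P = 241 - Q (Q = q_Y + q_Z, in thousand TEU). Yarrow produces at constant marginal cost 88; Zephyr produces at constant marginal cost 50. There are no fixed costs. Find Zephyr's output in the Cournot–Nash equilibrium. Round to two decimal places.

Yarrow's profit: π_Y = (241 - Q)q_Y - (88q_Y). Setting ∂π_Y/∂q_Y = 0: 153 - 2q_Y - (q_Z) = 0.
Zephyr's profit: π_Z = (241 - Q)q_Z - (50q_Z). Setting ∂π_Z/∂q_Z = 0: 191 - 2q_Z - (q_Y) = 0.
So q_Y = (153 - q_Z)/2 and q_Z = (191 - q_Y)/2.
Solving the pair: q_Y = 115/3, q_Z = 229/3.

76.33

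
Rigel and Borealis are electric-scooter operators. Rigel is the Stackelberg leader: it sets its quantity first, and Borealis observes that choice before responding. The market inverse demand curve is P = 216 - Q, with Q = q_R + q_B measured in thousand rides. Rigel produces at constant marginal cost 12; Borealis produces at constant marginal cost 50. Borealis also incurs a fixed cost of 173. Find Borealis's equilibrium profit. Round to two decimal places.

333.25

Solve by backward induction. Given q_R, the follower Borealis maximises π_B = (216 - q_R - q_B)q_B - 50q_B.
∂π_B/∂q_B = 166 - q_R - 2q_B = 0 gives the reaction function q_B = (166 - q_R)/2.
Rigel substitutes q_B(q_R) into its own profit: π_R = q_R(216 - q_R - (166 - q_R)/2) - 12q_R = (133 - (1/2)q_R)q_R - 12q_R.
Leader FOC: 121 - q_R = 0, so q_R = 121.
Then q_B = (166 - 121)/2 = 45/2.
Price P = 216 - 287/2 = 145/2.
Borealis's profit: (145/2 - 50)·(45/2) - 173 = 1333/4.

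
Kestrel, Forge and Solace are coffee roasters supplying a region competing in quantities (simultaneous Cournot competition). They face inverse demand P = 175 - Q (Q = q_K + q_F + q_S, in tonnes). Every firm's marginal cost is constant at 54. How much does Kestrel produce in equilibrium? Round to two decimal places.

Each firm earns π_i = (175 - Q)q_i - 54q_i.
Setting ∂π_i/∂q_i = 0 with rivals' quantities fixed: 121 - 2q_i - Σ_{j≠i} q_j = 0.
With identical firms every q_j equals q_i, so Σ_{j≠i} q_j = 2q_i and 121 = 4q_i, giving q_i = 121/4.

30.25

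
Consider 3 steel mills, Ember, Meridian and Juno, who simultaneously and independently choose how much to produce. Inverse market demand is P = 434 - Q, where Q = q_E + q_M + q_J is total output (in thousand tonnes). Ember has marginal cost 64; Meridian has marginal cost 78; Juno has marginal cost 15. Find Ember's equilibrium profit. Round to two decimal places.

Ember's profit: π_E = (434 - Q)q_E - (64q_E). Setting ∂π_E/∂q_E = 0: 370 - 2q_E - (q_M + q_J) = 0.
Meridian's profit: π_M = (434 - Q)q_M - (78q_M). Setting ∂π_M/∂q_M = 0: 356 - 2q_M - (q_E + q_J) = 0.
Juno's first-order condition: 419 - 2q_J - (q_E + q_M) = 0.
Adding the 3 first-order conditions: 1145 − 4Q = 0, so Q = 1145/4.
Back-substituting: q_E = (370 − 1145/4) = 335/4, q_M = (356 − 1145/4) = 279/4, q_J = (419 − 1145/4) = 531/4.
Price P = 434 - 1145/4 = 591/4.
Ember's profit: (591/4 - 64)·(335/4) = 7014.0625.

7014.06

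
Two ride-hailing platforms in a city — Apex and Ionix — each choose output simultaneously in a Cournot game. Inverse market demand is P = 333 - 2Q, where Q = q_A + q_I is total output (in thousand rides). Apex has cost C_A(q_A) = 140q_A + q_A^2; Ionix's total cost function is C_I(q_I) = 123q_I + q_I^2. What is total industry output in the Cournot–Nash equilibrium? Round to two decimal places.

50.38

Apex's profit: π_A = (333 - 2Q)q_A - (140q_A + q_A²). Setting ∂π_A/∂q_A = 0: 193 - 6q_A - 2(q_I) = 0.
Ionix's first-order condition: 210 - 6q_I - 2(q_A) = 0.
Best responses: q_A = (193 - 2q_I)/6, q_I = (210 - 2q_A)/6.
Substituting one into the other gives q_A = 369/16 and q_I = 437/16.
Total output Q = 369/16 + 437/16 = 403/8.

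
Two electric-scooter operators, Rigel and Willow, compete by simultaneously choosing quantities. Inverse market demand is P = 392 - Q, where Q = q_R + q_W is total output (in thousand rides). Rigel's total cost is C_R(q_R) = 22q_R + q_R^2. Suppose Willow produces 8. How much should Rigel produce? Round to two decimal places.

90.50

With the rival's output fixed at 8, Rigel's profit is π_R = (392 - 8 - q_R)q_R - (22q_R + q_R²) = (384 - q_R)q_R - (22q_R + q_R²).
∂π_R/∂q_R = 362 - 4q_R = 0, so q_R = 181/2.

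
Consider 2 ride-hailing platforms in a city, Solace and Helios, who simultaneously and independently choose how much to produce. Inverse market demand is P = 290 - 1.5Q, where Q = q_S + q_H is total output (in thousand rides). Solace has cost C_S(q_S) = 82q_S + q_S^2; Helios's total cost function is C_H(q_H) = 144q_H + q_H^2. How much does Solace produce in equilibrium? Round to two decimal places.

Solace's profit: π_S = (290 - 1.5Q)q_S - (82q_S + q_S²). Setting ∂π_S/∂q_S = 0: 208 - 5q_S - (3/2)(q_H) = 0.
Helios's profit: π_H = (290 - 1.5Q)q_H - (144q_H + q_H²). Setting ∂π_H/∂q_H = 0: 146 - 5q_H - (3/2)(q_S) = 0.
So q_S = (208 - (3/2)q_H)/5 and q_H = (146 - (3/2)q_S)/5.
Solving the pair: q_S = 36.0879, q_H = 1672/91.

36.09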